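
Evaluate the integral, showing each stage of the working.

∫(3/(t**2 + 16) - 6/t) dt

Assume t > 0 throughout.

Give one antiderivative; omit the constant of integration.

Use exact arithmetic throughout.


Step 1. Rewrite: now ∫(-6/t) dt + ∫(3/(t**2 + 16)) dt.
Step 2. Evaluate the standard form [assuming t > 0]: now -6*log(t) + ∫(3/(t**2 + 16)) dt.
Step 3. Evaluate the standard form: now -6*log(t) + 3*atan(t/4)/4.
Answer: -6*log(t) + 3*atan(t/4)/4.


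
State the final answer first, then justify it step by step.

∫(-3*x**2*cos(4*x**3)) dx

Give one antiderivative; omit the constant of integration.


The answer is -sin(4*x**3)/4.
Step 1. Substitute u = x**3, turning ∫(-3*x**2*cos(4*x**3)) dx into ∫(-cos(4*u)) du: now ∫(-cos(4*u)) du.
Step 2. Evaluate the standard form: now -sin(4*u)/4.
Step 3. Substitute back u = x**3: now -sin(4*x**3)/4.
Answer: -sin(4*x**3)/4.


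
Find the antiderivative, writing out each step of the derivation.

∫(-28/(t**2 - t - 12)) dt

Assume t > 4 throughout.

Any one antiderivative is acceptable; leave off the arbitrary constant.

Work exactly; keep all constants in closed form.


Step 1. Decompose ∫(-28/(t**2 - t - 12)) dt by partial fractions, -28/(t**2 - t - 12) = 4/(t + 3) - 4/(t - 4): now ∫(-4/(t - 4)) dt + ∫(4/(t + 3)) dt.
Step 2. Evaluate the standard form [assuming t > 4]: now -4*log(t - 4) + ∫(4/(t + 3)) dt.
Step 3. Evaluate the standard form [assuming t > -3]: now -4*log(t - 4) + 4*log(t + 3).
Answer: -4*log(t - 4) + 4*log(t + 3).


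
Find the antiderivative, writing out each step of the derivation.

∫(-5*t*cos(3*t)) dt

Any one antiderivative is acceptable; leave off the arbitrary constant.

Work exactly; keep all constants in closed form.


Step 1. Integrate ∫(-5*t*cos(3*t)) dt by parts with u = t, dv = (-5*cos(3*t)) dt, so v = -5*sin(3*t)/3: now -5*t*sin(3*t)/3 + ∫(5*sin(3*t)/3) dt.
Step 2. Evaluate the standard form: now -5*t*sin(3*t)/3 - 5*cos(3*t)/9.
Answer: -5*t*sin(3*t)/3 - 5*cos(3*t)/9.


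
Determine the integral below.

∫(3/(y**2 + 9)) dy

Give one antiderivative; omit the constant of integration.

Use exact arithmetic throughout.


Answer: atan(y/3).


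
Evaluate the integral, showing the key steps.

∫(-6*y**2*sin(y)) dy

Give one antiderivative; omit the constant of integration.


Step 1. Integrate ∫(-6*y**2*sin(y)) dy by parts with u = y**2, dv = (-6*sin(y)) dy, so v = 6*cos(y): now 6*y**2*cos(y) + ∫(-12*y*cos(y)) dy.
Step 2. Integrate ∫(-12*y*cos(y)) dy by parts with u = y, dv = (-12*cos(y)) dy, so v = -12*sin(y): now 6*y**2*cos(y) - 12*y*sin(y) + ∫(12*sin(y)) dy.
Step 3. Evaluate the standard form: now 6*y**2*cos(y) - 12*y*sin(y) - 12*cos(y).
Answer: 6*y**2*cos(y) - 12*y*sin(y) - 12*cos(y).


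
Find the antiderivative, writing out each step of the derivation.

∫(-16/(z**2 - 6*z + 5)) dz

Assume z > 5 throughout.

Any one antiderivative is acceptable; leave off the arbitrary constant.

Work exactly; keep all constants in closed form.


Step 1. Decompose ∫(-16/(z**2 - 6*z + 5)) dz by partial fractions, -16/(z**2 - 6*z + 5) = 4/(z - 1) - 4/(z - 5): now ∫(-4/(z - 5)) dz + ∫(4/(z - 1)) dz.
Step 2. Evaluate the standard form [assuming z > 5]: now -4*log(z - 5) + ∫(4/(z - 1)) dz.
Step 3. Evaluate the standard form [assuming z > 1]: now -4*log(z - 5) + 4*log(z - 1).
Answer: -4*log(z - 5) + 4*log(z - 1).


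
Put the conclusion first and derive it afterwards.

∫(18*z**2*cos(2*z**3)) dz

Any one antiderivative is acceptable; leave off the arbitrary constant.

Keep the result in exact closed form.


The answer is 3*sin(2*z**3).
Step 1. Substitute u = z**3, turning ∫(18*z**2*cos(2*z**3)) dz into ∫(6*cos(2*u)) du: now ∫(6*cos(2*u)) du.
Step 2. Evaluate the standard form: now 3*sin(2*u).
Step 3. Substitute back u = z**3: now 3*sin(2*z**3).
Answer: 3*sin(2*z**3).


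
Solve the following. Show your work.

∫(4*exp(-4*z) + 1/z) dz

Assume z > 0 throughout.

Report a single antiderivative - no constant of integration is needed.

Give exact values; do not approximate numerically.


Step 1. Rewrite: now ∫(1/z) dz + ∫(4*exp(-4*z)) dz.
Step 2. Evaluate the standard form [assuming z > 0]: now log(z) + ∫(4*exp(-4*z)) dz.
Step 3. Evaluate the standard form: now log(z) - exp(-4*z).
Answer: log(z) - exp(-4*z).


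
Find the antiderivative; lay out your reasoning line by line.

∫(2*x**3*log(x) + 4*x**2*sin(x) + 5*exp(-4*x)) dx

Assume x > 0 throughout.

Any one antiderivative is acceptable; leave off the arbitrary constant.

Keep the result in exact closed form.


Step 1. Rewrite: now ∫(4*x**2*sin(x)) dx + ∫(2*x**3*log(x)) dx + ∫(5*exp(-4*x)) dx.
Step 2. Evaluate the standard form: now ∫(4*x**2*sin(x)) dx + ∫(2*x**3*log(x)) dx - 5*exp(-4*x)/4.
Step 3. Integrate ∫(4*x**2*sin(x)) dx by parts with u = x**2, dv = (4*sin(x)) dx, so v = -4*cos(x): now -4*x**2*cos(x) + ∫(8*x*cos(x)) dx + ∫(2*x**3*log(x)) dx - 5*exp(-4*x)/4.
Step 4. Integrate ∫(8*x*cos(x)) dx by parts with u = x, dv = (8*cos(x)) dx, so v = 8*sin(x): now -4*x**2*cos(x) + 8*x*sin(x) + ∫(2*x**3*log(x)) dx + ∫(-8*sin(x)) dx - 5*exp(-4*x)/4.
Step 5. Evaluate the standard form: now -4*x**2*cos(x) + 8*x*sin(x) + 8*cos(x) + ∫(2*x**3*log(x)) dx - 5*exp(-4*x)/4.
Step 6. Integrate ∫(2*x**3*log(x)) dx by parts with u = log(x), dv = (2*x**3) dx, so v = x**4/2 [assuming x > 0]: now x**4*log(x)/2 - 4*x**2*cos(x) + 8*x*sin(x) + 8*cos(x) + ∫(-x**3/2) dx - 5*exp(-4*x)/4.
Step 7. Evaluate the standard form: now x**4*log(x)/2 - x**4/8 - 4*x**2*cos(x) + 8*x*sin(x) + 8*cos(x) - 5*exp(-4*x)/4.
Answer: x**4*log(x)/2 - x**4/8 - 4*x**2*cos(x) + 8*x*sin(x) + 8*cos(x) - 5*exp(-4*x)/4.


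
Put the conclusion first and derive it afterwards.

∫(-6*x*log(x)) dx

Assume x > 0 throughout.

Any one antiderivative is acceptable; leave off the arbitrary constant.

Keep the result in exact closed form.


The answer is -3*x**2*log(x) + 3*x**2/2.
Step 1. Integrate ∫(-6*x*log(x)) dx by parts with u = log(x), dv = (-6*x) dx, so v = -3*x**2 [assuming x > 0]: now -3*x**2*log(x) + ∫(3*x) dx.
Step 2. Evaluate the standard form: now -3*x**2*log(x) + 3*x**2/2.
Answer: -3*x**2*log(x) + 3*x**2/2.


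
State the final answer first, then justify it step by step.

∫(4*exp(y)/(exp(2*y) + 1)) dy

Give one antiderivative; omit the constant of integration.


The answer is 4*atan(exp(y)).
Step 1. Substitute u = exp(y), turning ∫(4*exp(y)/(exp(2*y) + 1)) dy into ∫(4/(u**2 + 1)) du: now ∫(4/(u**2 + 1)) du.
Step 2. Evaluate the standard form: now 4*atan(u).
Step 3. Substitute back u = exp(y): now 4*atan(exp(y)).
Answer: 4*atan(exp(y)).


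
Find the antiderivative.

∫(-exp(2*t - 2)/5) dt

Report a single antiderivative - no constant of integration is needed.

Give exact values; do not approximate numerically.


Answer: -exp(2*t - 2)/10.


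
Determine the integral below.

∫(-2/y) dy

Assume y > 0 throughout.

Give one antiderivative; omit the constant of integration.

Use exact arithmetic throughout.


Answer: -2*log(y).


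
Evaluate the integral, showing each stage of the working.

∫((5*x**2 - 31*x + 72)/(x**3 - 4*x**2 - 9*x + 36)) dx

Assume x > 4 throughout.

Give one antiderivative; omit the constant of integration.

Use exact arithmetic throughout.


Step 1. Decompose ∫((5*x**2 - 31*x + 72)/(x**3 - 4*x**2 - 9*x + 36)) dx by partial fractions, (5*x**2 - 31*x + 72)/(x**3 - 4*x**2 - 9*x + 36) = 5/(x + 3) - 4/(x - 3) + 4/(x - 4): now ∫(4/(x - 4)) dx + ∫(-4/(x - 3)) dx + ∫(5/(x + 3)) dx.
Step 2. Evaluate the standard form [assuming x > 3]: now -4*log(x - 3) + ∫(4/(x - 4)) dx + ∫(5/(x + 3)) dx.
Step 3. Evaluate the standard form [assuming x > -3]: now -4*log(x - 3) + 5*log(x + 3) + ∫(4/(x - 4)) dx.
Step 4. Evaluate the standard form [assuming x > 4]: now 4*log(x - 4) - 4*log(x - 3) + 5*log(x + 3).
Answer: 4*log(x - 4) - 4*log(x - 3) + 5*log(x + 3).


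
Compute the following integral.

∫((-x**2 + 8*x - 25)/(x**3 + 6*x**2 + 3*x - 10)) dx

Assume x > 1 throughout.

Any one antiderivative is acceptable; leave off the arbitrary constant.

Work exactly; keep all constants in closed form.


Answer: -log(x - 1) + 5*log(x + 2) - 5*log(x + 5).


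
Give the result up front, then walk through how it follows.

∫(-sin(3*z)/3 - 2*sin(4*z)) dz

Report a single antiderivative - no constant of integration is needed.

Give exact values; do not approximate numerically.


The answer is cos(3*z)/9 + cos(4*z)/2.
Step 1. Rewrite: now ∫(-sin(3*z)/3) dz + ∫(-2*sin(4*z)) dz.
Step 2. Evaluate the standard form: now cos(4*z)/2 + ∫(-sin(3*z)/3) dz.
Step 3. Evaluate the standard form: now cos(3*z)/9 + cos(4*z)/2.
Answer: cos(3*z)/9 + cos(4*z)/2.


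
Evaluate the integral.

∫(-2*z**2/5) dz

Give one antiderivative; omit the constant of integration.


Answer: -2*z**3/15.


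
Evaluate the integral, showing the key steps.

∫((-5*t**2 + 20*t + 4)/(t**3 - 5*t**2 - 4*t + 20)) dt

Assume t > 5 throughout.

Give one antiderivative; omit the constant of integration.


Step 1. Decompose ∫((-5*t**2 + 20*t + 4)/(t**3 - 5*t**2 - 4*t + 20)) dt by partial fractions, (-5*t**2 + 20*t + 4)/(t**3 - 5*t**2 - 4*t + 20) = -2/(t + 2) - 2/(t - 2) - 1/(t - 5): now ∫(-1/(t - 5)) dt + ∫(-2/(t - 2)) dt + ∫(-2/(t + 2)) dt.
Step 2. Evaluate the standard form [assuming t > -2]: now -2*log(t + 2) + ∫(-1/(t - 5)) dt + ∫(-2/(t - 2)) dt.
Step 3. Evaluate the standard form [assuming t > 2]: now -2*log(t - 2) - 2*log(t + 2) + ∫(-1/(t - 5)) dt.
Step 4. Evaluate the standard form [assuming t > 5]: now -log(t - 5) - 2*log(t - 2) - 2*log(t + 2).
Answer: -log(t - 5) - 2*log(t - 2) - 2*log(t + 2).


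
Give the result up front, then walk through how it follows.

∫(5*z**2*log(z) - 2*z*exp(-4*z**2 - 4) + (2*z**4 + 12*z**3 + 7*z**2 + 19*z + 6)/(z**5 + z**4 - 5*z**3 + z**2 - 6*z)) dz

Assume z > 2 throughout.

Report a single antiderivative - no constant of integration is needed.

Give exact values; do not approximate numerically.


The answer is 5*z**3*log(z)/3 - 5*z**3/9 + exp(-4*z**2 - 4)/4 - log(z) + 4*log(z - 2) - log(z + 3) - atan(z).
Step 1. Rewrite: now ∫(-2*z*exp(-4*z**2 - 4)) dz + ∫(5*z**2*log(z)) dz + ∫((2*z**4 + 12*z**3 + 7*z**2 + 19*z + 6)/(z**5 + z**4 - 5*z**3 + z**2 - 6*z)) dz.
Step 2. Integrate ∫(5*z**2*log(z)) dz by parts with u = log(z), dv = (5*z**2) dz, so v = 5*z**3/3 [assuming z > 0]: now 5*z**3*log(z)/3 + ∫(-5*z**2/3) dz + ∫(-2*z*exp(-4*z**2 - 4)) dz + ∫((2*z**4 + 12*z**3 + 7*z**2 + 19*z + 6)/(z**5 + z**4 - 5*z**3 + z**2 - 6*z)) dz.
Step 3. Evaluate the standard form: now 5*z**3*log(z)/3 - 5*z**3/9 + ∫(-2*z*exp(-4*z**2 - 4)) dz + ∫((2*z**4 + 12*z**3 + 7*z**2 + 19*z + 6)/(z**5 + z**4 - 5*z**3 + z**2 - 6*z)) dz.
Step 4. Decompose ∫((2*z**4 + 12*z**3 + 7*z**2 + 19*z + 6)/(z**5 + z**4 - 5*z**3 + z**2 - 6*z)) dz by partial fractions, (2*z**4 + 12*z**3 + 7*z**2 + 19*z + 6)/(z**5 + z**4 - 5*z**3 + z**2 - 6*z) = -1/(z**2 + 1) - 1/(z + 3) + 4/(z - 2) - 1/z: now 5*z**3*log(z)/3 - 5*z**3/9 + ∫(-1/z) dz + ∫(-2*z*exp(-4*z**2 - 4)) dz + ∫(4/(z - 2)) dz + ∫(-1/(z + 3)) dz + ∫(-1/(z**2 + 1)) dz.
Step 5. Evaluate the standard form [assuming z > -3]: now 5*z**3*log(z)/3 - 5*z**3/9 - log(z + 3) + ∫(-1/z) dz + ∫(-2*z*exp(-4*z**2 - 4)) dz + ∫(4/(z - 2)) dz + ∫(-1/(z**2 + 1)) dz.
Step 6. Evaluate the standard form [assuming z > 2]: now 5*z**3*log(z)/3 - 5*z**3/9 + 4*log(z - 2) - log(z + 3) + ∫(-1/z) dz + ∫(-2*z*exp(-4*z**2 - 4)) dz + ∫(-1/(z**2 + 1)) dz.
Step 7. Evaluate the standard form [assuming z > 0]: now 5*z**3*log(z)/3 - 5*z**3/9 - log(z) + 4*log(z - 2) - log(z + 3) + ∫(-2*z*exp(-4*z**2 - 4)) dz + ∫(-1/(z**2 + 1)) dz.
Step 8. Evaluate the standard form: now 5*z**3*log(z)/3 - 5*z**3/9 - log(z) + 4*log(z - 2) - log(z + 3) - atan(z) + ∫(-2*z*exp(-4*z**2 - 4)) dz.
Step 9. Substitute u = z**2 + 1, turning ∫(-2*z*exp(-4*z**2 - 4)) dz into ∫(-exp(-4*u)) du: now 5*z**3*log(z)/3 - 5*z**3/9 - log(z) + 4*log(z - 2) - log(z + 3) - atan(z) + ∫(-exp(-4*u)) du.
Step 10. Evaluate the standard form: now 5*z**3*log(z)/3 - 5*z**3/9 - log(z) + 4*log(z - 2) - log(z + 3) - atan(z) + exp(-4*u)/4.
Step 11. Substitute back u = z**2 + 1: now 5*z**3*log(z)/3 - 5*z**3/9 + exp(-4*z**2 - 4)/4 - log(z) + 4*log(z - 2) - log(z + 3) - atan(z).
Answer: 5*z**3*log(z)/3 - 5*z**3/9 + exp(-4*z**2 - 4)/4 - log(z) + 4*log(z - 2) - log(z + 3) - atan(z).


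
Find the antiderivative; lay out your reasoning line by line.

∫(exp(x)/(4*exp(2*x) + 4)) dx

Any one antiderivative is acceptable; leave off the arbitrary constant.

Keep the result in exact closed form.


Step 1. Substitute u = exp(x), turning ∫(exp(x)/(4*exp(2*x) + 4)) dx into ∫(1/(4*(u**2 + 1))) du: now ∫(1/(4*(u**2 + 1))) du.
Step 2. Evaluate the standard form: now atan(u)/4.
Step 3. Substitute back u = exp(x): now atan(exp(x))/4.
Answer: atan(exp(x))/4.


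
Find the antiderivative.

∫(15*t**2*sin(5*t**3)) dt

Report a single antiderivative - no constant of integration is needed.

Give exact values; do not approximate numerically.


Answer: -cos(5*t**3).


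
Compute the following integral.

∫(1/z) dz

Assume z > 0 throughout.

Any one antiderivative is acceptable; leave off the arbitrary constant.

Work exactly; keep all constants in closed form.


Answer: log(z).


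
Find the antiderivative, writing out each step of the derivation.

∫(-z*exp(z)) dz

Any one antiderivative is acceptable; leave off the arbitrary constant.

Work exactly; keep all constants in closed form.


Step 1. Integrate ∫(-z*exp(z)) dz by parts with u = z, dv = (-exp(z)) dz, so v = -exp(z): now -z*exp(z) + ∫(exp(z)) dz.
Step 2. Evaluate the standard form: now -z*exp(z) + exp(z).
Answer: -z*exp(z) + exp(z).


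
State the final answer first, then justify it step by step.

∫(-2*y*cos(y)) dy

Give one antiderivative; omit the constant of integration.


The answer is -2*y*sin(y) - 2*cos(y).
Step 1. Integrate ∫(-2*y*cos(y)) dy by parts with u = y, dv = (-2*cos(y)) dy, so v = -2*sin(y): now -2*y*sin(y) + ∫(2*sin(y)) dy.
Step 2. Evaluate the standard form: now -2*y*sin(y) - 2*cos(y).
Answer: -2*y*sin(y) - 2*cos(y).


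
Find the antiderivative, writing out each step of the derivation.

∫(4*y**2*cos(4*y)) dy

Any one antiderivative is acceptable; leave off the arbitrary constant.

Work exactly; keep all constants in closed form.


Step 1. Integrate ∫(4*y**2*cos(4*y)) dy by parts with u = y**2, dv = (4*cos(4*y)) dy, so v = sin(4*y): now y**2*sin(4*y) + ∫(-2*y*sin(4*y)) dy.
Step 2. Integrate ∫(-2*y*sin(4*y)) dy by parts with u = y, dv = (-2*sin(4*y)) dy, so v = cos(4*y)/2: now y**2*sin(4*y) + y*cos(4*y)/2 + ∫(-cos(4*y)/2) dy.
Step 3. Evaluate the standard form: now y**2*sin(4*y) + y*cos(4*y)/2 - sin(4*y)/8.
Answer: y**2*sin(4*y) + y*cos(4*y)/2 - sin(4*y)/8.


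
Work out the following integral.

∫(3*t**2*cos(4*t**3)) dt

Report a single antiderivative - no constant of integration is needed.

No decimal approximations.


Answer: sin(4*t**3)/4.


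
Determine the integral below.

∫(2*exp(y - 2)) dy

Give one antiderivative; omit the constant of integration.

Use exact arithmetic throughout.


Answer: 2*exp(y - 2).


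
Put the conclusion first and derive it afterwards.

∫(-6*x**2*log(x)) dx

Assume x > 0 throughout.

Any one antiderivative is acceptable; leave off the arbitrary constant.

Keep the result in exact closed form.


The answer is -2*x**3*log(x) + 2*x**3/3.
Step 1. Integrate ∫(-6*x**2*log(x)) dx by parts with u = log(x), dv = (-6*x**2) dx, so v = -2*x**3 [assuming x > 0]: now -2*x**3*log(x) + ∫(2*x**2) dx.
Step 2. Evaluate the standard form: now -2*x**3*log(x) + 2*x**3/3.
Answer: -2*x**3*log(x) + 2*x**3/3.


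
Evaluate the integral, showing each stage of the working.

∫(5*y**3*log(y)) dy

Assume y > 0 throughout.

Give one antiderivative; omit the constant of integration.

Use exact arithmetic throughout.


Step 1. Integrate ∫(5*y**3*log(y)) dy by parts with u = log(y), dv = (5*y**3) dy, so v = 5*y**4/4 [assuming y > 0]: now 5*y**4*log(y)/4 + ∫(-5*y**3/4) dy.
Step 2. Evaluate the standard form: now 5*y**4*log(y)/4 - 5*y**4/16.
Answer: 5*y**4*log(y)/4 - 5*y**4/16.


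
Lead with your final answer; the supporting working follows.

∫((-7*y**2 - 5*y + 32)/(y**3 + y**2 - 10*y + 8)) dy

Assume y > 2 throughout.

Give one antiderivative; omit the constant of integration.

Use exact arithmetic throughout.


The answer is -log(y - 2) - 4*log(y - 1) - 2*log(y + 4).
Step 1. Decompose ∫((-7*y**2 - 5*y + 32)/(y**3 + y**2 - 10*y + 8)) dy by partial fractions, (-7*y**2 - 5*y + 32)/(y**3 + y**2 - 10*y + 8) = -2/(y + 4) - 4/(y - 1) - 1/(y - 2): now ∫(-1/(y - 2)) dy + ∫(-4/(y - 1)) dy + ∫(-2/(y + 4)) dy.
Step 2. Evaluate the standard form [assuming y > -4]: now -2*log(y + 4) + ∫(-1/(y - 2)) dy + ∫(-4/(y - 1)) dy.
Step 3. Evaluate the standard form [assuming y > 2]: now -log(y - 2) - 2*log(y + 4) + ∫(-4/(y - 1)) dy.
Step 4. Evaluate the standard form [assuming y > 1]: now -log(y - 2) - 4*log(y - 1) - 2*log(y + 4).
Answer: -log(y - 2) - 4*log(y - 1) - 2*log(y + 4).


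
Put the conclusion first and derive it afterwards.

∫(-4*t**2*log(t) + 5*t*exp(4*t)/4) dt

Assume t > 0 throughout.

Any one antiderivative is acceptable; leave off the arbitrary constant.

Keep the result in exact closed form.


The answer is -4*t**3*log(t)/3 + 4*t**3/9 + 5*t*exp(4*t)/16 - 5*exp(4*t)/64.
Step 1. Rewrite: now ∫(5*t*exp(4*t)/4) dt + ∫(-4*t**2*log(t)) dt.
Step 2. Integrate ∫(-4*t**2*log(t)) dt by parts with u = log(t), dv = (-4*t**2) dt, so v = -4*t**3/3 [assuming t > 0]: now -4*t**3*log(t)/3 + ∫(4*t**2/3) dt + ∫(5*t*exp(4*t)/4) dt.
Step 3. Evaluate the standard form: now -4*t**3*log(t)/3 + 4*t**3/9 + ∫(5*t*exp(4*t)/4) dt.
Step 4. Integrate ∫(5*t*exp(4*t)/4) dt by parts with u = t, dv = (5*exp(4*t)/4) dt, so v = 5*exp(4*t)/16: now -4*t**3*log(t)/3 + 4*t**3/9 + 5*t*exp(4*t)/16 + ∫(-5*exp(4*t)/16) dt.
Step 5. Evaluate the standard form: now -4*t**3*log(t)/3 + 4*t**3/9 + 5*t*exp(4*t)/16 - 5*exp(4*t)/64.
Answer: -4*t**3*log(t)/3 + 4*t**3/9 + 5*t*exp(4*t)/16 - 5*exp(4*t)/64.


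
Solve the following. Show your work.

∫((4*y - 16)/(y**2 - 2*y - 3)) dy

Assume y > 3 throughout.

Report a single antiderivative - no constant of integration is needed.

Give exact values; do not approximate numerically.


Step 1. Decompose ∫((4*y - 16)/(y**2 - 2*y - 3)) dy by partial fractions, (4*y - 16)/(y**2 - 2*y - 3) = 5/(y + 1) - 1/(y - 3): now ∫(-1/(y - 3)) dy + ∫(5/(y + 1)) dy.
Step 2. Evaluate the standard form [assuming y > 3]: now -log(y - 3) + ∫(5/(y + 1)) dy.
Step 3. Evaluate the standard form [assuming y > -1]: now -log(y - 3) + 5*log(y + 1).
Answer: -log(y - 3) + 5*log(y + 1).


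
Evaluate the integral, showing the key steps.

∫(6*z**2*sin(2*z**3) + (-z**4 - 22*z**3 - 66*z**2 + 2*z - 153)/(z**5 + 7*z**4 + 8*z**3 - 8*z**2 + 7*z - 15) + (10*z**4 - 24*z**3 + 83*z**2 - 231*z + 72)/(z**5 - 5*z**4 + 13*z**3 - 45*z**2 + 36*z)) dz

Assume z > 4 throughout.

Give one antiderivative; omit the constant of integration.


Step 1. Rewrite: now ∫(6*z**2*sin(2*z**3)) dz + ∫((-z**4 - 22*z**3 - 66*z**2 + 2*z - 153)/(z**5 + 7*z**4 + 8*z**3 - 8*z**2 + 7*z - 15)) dz + ∫((10*z**4 - 24*z**3 + 83*z**2 - 231*z + 72)/(z**5 - 5*z**4 + 13*z**3 - 45*z**2 + 36*z)) dz.
Step 2. Decompose ∫((10*z**4 - 24*z**3 + 83*z**2 - 231*z + 72)/(z**5 - 5*z**4 + 13*z**3 - 45*z**2 + 36*z)) dz by partial fractions, (10*z**4 - 24*z**3 + 83*z**2 - 231*z + 72)/(z**5 - 5*z**4 + 13*z**3 - 45*z**2 + 36*z) = 3/(z**2 + 9) + 3/(z - 1) + 5/(z - 4) + 2/z: now ∫(2/z) dz + ∫(6*z**2*sin(2*z**3)) dz + ∫((-z**4 - 22*z**3 - 66*z**2 + 2*z - 153)/(z**5 + 7*z**4 + 8*z**3 - 8*z**2 + 7*z - 15)) dz + ∫(5/(z - 4)) dz + ∫(3/(z - 1)) dz + ∫(3/(z**2 + 9)) dz.
Step 3. Evaluate the standard form [assuming z > 0]: now 2*log(z) + ∫(6*z**2*sin(2*z**3)) dz + ∫((-z**4 - 22*z**3 - 66*z**2 + 2*z - 153)/(z**5 + 7*z**4 + 8*z**3 - 8*z**2 + 7*z - 15)) dz + ∫(5/(z - 4)) dz + ∫(3/(z - 1)) dz + ∫(3/(z**2 + 9)) dz.
Step 4. Evaluate the standard form [assuming z > 1]: now 2*log(z) + 3*log(z - 1) + ∫(6*z**2*sin(2*z**3)) dz + ∫((-z**4 - 22*z**3 - 66*z**2 + 2*z - 153)/(z**5 + 7*z**4 + 8*z**3 - 8*z**2 + 7*z - 15)) dz + ∫(5/(z - 4)) dz + ∫(3/(z**2 + 9)) dz.
Step 5. Evaluate the standard form [assuming z > 4]: now 2*log(z) + 5*log(z - 4) + 3*log(z - 1) + ∫(6*z**2*sin(2*z**3)) dz + ∫((-z**4 - 22*z**3 - 66*z**2 + 2*z - 153)/(z**5 + 7*z**4 + 8*z**3 - 8*z**2 + 7*z - 15)) dz + ∫(3/(z**2 + 9)) dz.
Step 6. Evaluate the standard form: now 2*log(z) + 5*log(z - 4) + 3*log(z - 1) + atan(z/3) + ∫(6*z**2*sin(2*z**3)) dz + ∫((-z**4 - 22*z**3 - 66*z**2 + 2*z - 153)/(z**5 + 7*z**4 + 8*z**3 - 8*z**2 + 7*z - 15)) dz.
Step 7. Decompose ∫((-z**4 - 22*z**3 - 66*z**2 + 2*z - 153)/(z**5 + 7*z**4 + 8*z**3 - 8*z**2 + 7*z - 15)) dz by partial fractions, (-z**4 - 22*z**3 - 66*z**2 + 2*z - 153)/(z**5 + 7*z**4 + 8*z**3 - 8*z**2 + 7*z - 15) = 4/(z**2 + 1) + 1/(z + 5) + 3/(z + 3) - 5/(z - 1): now 2*log(z) + 5*log(z - 4) + 3*log(z - 1) + atan(z/3) + ∫(6*z**2*sin(2*z**3)) dz + ∫(-5/(z - 1)) dz + ∫(3/(z + 3)) dz + ∫(1/(z + 5)) dz + ∫(4/(z**2 + 1)) dz.
Step 8. Evaluate the standard form [assuming z > -5]: now 2*log(z) + 5*log(z - 4) + 3*log(z - 1) + log(z + 5) + atan(z/3) + ∫(6*z**2*sin(2*z**3)) dz + ∫(-5/(z - 1)) dz + ∫(3/(z + 3)) dz + ∫(4/(z**2 + 1)) dz.
Step 9. Evaluate the standard form [assuming z > 1]: now 2*log(z) + 5*log(z - 4) - 2*log(z - 1) + log(z + 5) + atan(z/3) + ∫(6*z**2*sin(2*z**3)) dz + ∫(3/(z + 3)) dz + ∫(4/(z**2 + 1)) dz.
Step 10. Evaluate the standard form [assuming z > -3]: now 2*log(z) + 5*log(z - 4) - 2*log(z - 1) + 3*log(z + 3) + log(z + 5) + atan(z/3) + ∫(6*z**2*sin(2*z**3)) dz + ∫(4/(z**2 + 1)) dz.
Step 11. Evaluate the standard form: now 2*log(z) + 5*log(z - 4) - 2*log(z - 1) + 3*log(z + 3) + log(z + 5) + atan(z/3) + 4*atan(z) + ∫(6*z**2*sin(2*z**3)) dz.
Step 12. Substitute u = z**3, turning ∫(6*z**2*sin(2*z**3)) dz into ∫(2*sin(2*u)) du: now 2*log(z) + 5*log(z - 4) - 2*log(z - 1) + 3*log(z + 3) + log(z + 5) + atan(z/3) + 4*atan(z) + ∫(2*sin(2*u)) du.
Step 13. Evaluate the standard form: now 2*log(z) + 5*log(z - 4) - 2*log(z - 1) + 3*log(z + 3) + log(z + 5) - cos(2*u) + atan(z/3) + 4*atan(z).
Step 14. Substitute back u = z**3: now 2*log(z) + 5*log(z - 4) - 2*log(z - 1) + 3*log(z + 3) + log(z + 5) - cos(2*z**3) + atan(z/3) + 4*atan(z).
Answer: 2*log(z) + 5*log(z - 4) - 2*log(z - 1) + 3*log(z + 3) + log(z + 5) - cos(2*z**3) + atan(z/3) + 4*atan(z).


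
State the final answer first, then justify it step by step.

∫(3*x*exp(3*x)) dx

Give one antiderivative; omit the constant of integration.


The answer is x*exp(3*x) - exp(3*x)/3.
Step 1. Integrate ∫(3*x*exp(3*x)) dx by parts with u = x, dv = (3*exp(3*x)) dx, so v = exp(3*x): now x*exp(3*x) + ∫(-exp(3*x)) dx.
Step 2. Evaluate the standard form: now x*exp(3*x) - exp(3*x)/3.
Answer: x*exp(3*x) - exp(3*x)/3.


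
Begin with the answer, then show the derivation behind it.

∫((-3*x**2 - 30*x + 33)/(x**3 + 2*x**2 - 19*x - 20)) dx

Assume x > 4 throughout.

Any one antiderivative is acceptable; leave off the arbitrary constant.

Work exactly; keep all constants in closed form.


The answer is -3*log(x - 4) - 3*log(x + 1) + 3*log(x + 5).
Step 1. Decompose ∫((-3*x**2 - 30*x + 33)/(x**3 + 2*x**2 - 19*x - 20)) dx by partial fractions, (-3*x**2 - 30*x + 33)/(x**3 + 2*x**2 - 19*x - 20) = 3/(x + 5) - 3/(x + 1) - 3/(x - 4): now ∫(-3/(x - 4)) dx + ∫(-3/(x + 1)) dx + ∫(3/(x + 5)) dx.
Step 2. Evaluate the standard form [assuming x > 4]: now -3*log(x - 4) + ∫(-3/(x + 1)) dx + ∫(3/(x + 5)) dx.
Step 3. Evaluate the standard form [assuming x > -1]: now -3*log(x - 4) - 3*log(x + 1) + ∫(3/(x + 5)) dx.
Step 4. Evaluate the standard form [assuming x > -5]: now -3*log(x - 4) - 3*log(x + 1) + 3*log(x + 5).
Answer: -3*log(x - 4) - 3*log(x + 1) + 3*log(x + 5).


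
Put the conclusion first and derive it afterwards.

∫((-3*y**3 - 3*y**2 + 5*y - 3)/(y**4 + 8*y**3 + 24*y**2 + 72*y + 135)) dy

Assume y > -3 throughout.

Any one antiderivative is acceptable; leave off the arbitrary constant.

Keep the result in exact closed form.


The answer is log(y + 3) - 4*log(y + 5) + 4*atan(y/3)/3.
Step 1. Decompose ∫((-3*y**3 - 3*y**2 + 5*y - 3)/(y**4 + 8*y**3 + 24*y**2 + 72*y + 135)) dy by partial fractions, (-3*y**3 - 3*y**2 + 5*y - 3)/(y**4 + 8*y**3 + 24*y**2 + 72*y + 135) = 4/(y**2 + 9) - 4/(y + 5) + 1/(y + 3): now ∫(1/(y + 3)) dy + ∫(-4/(y + 5)) dy + ∫(4/(y**2 + 9)) dy.
Step 2. Evaluate the standard form [assuming y > -3]: now log(y + 3) + ∫(-4/(y + 5)) dy + ∫(4/(y**2 + 9)) dy.
Step 3. Evaluate the standard form [assuming y > -5]: now log(y + 3) - 4*log(y + 5) + ∫(4/(y**2 + 9)) dy.
Step 4. Evaluate the standard form: now log(y + 3) - 4*log(y + 5) + 4*atan(y/3)/3.
Answer: log(y + 3) - 4*log(y + 5) + 4*atan(y/3)/3.


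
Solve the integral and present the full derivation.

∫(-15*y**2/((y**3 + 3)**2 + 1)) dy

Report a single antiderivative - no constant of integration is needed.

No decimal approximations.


Step 1. Substitute u = y**3 + 3, turning ∫(-15*y**2/((y**3 + 3)**2 + 1)) dy into ∫(-5/(u**2 + 1)) du: now ∫(-5/(u**2 + 1)) du.
Step 2. Evaluate the standard form: now -5*atan(u).
Step 3. Substitute back u = y**3 + 3: now -5*atan(y**3 + 3).
Answer: -5*atan(y**3 + 3).


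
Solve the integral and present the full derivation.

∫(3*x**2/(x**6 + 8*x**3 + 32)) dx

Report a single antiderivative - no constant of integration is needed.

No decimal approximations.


Step 1. Substitute u = x**3 + 4, turning ∫(3*x**2/(x**6 + 8*x**3 + 32)) dx into ∫(1/(u**2 + 16)) du: now ∫(1/(u**2 + 16)) du.
Step 2. Evaluate the standard form: now atan(u/4)/4.
Step 3. Substitute back u = x**3 + 4: now atan(x**3/4 + 1)/4.
Answer: atan(x**3/4 + 1)/4.


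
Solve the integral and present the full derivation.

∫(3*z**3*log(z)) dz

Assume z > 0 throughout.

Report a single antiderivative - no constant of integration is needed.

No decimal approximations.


Step 1. Integrate ∫(3*z**3*log(z)) dz by parts with u = log(z), dv = (3*z**3) dz, so v = 3*z**4/4 [assuming z > 0]: now 3*z**4*log(z)/4 + ∫(-3*z**3/4) dz.
Step 2. Evaluate the standard form: now 3*z**4*log(z)/4 - 3*z**4/16.
Answer: 3*z**4*log(z)/4 - 3*z**4/16.


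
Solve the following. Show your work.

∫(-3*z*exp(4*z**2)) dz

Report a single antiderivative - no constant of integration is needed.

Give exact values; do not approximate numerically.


Step 1. Substitute u = z**2, turning ∫(-3*z*exp(4*z**2)) dz into ∫(-3*exp(4*u)/2) du: now ∫(-3*exp(4*u)/2) du.
Step 2. Evaluate the standard form: now -3*exp(4*u)/8.
Step 3. Substitute back u = z**2: now -3*exp(4*z**2)/8.
Answer: -3*exp(4*z**2)/8.


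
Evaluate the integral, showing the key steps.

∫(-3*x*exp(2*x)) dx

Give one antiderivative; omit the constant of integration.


Step 1. Integrate ∫(-3*x*exp(2*x)) dx by parts with u = x, dv = (-3*exp(2*x)) dx, so v = -3*exp(2*x)/2: now -3*x*exp(2*x)/2 + ∫(3*exp(2*x)/2) dx.
Step 2. Evaluate the standard form: now -3*x*exp(2*x)/2 + 3*exp(2*x)/4.
Answer: -3*x*exp(2*x)/2 + 3*exp(2*x)/4.


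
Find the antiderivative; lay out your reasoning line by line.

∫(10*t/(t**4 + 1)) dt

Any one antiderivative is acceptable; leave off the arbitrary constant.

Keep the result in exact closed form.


Step 1. Substitute u = t**2, turning ∫(10*t/(t**4 + 1)) dt into ∫(5/(u**2 + 1)) du: now ∫(5/(u**2 + 1)) du.
Step 2. Evaluate the standard form: now 5*atan(u).
Step 3. Substitute back u = t**2: now 5*atan(t**2).
Answer: 5*atan(t**2).


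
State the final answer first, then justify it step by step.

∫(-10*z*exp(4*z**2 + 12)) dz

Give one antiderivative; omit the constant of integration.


The answer is -5*exp(4*z**2 + 12)/4.
Step 1. Substitute u = z**2 + 3, turning ∫(-10*z*exp(4*z**2 + 12)) dz into ∫(-5*exp(4*u)) du: now ∫(-5*exp(4*u)) du.
Step 2. Evaluate the standard form: now -5*exp(4*u)/4.
Step 3. Substitute back u = z**2 + 3: now -5*exp(4*z**2 + 12)/4.
Answer: -5*exp(4*z**2 + 12)/4.


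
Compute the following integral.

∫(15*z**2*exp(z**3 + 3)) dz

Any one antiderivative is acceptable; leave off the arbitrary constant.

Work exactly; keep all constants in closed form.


Answer: 5*exp(z**3 + 3).


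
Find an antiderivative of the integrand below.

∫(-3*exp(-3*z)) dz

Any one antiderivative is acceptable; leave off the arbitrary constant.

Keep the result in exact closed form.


Answer: exp(-3*z).


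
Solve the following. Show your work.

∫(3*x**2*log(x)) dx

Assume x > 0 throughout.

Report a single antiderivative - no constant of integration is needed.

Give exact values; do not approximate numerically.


Step 1. Integrate ∫(3*x**2*log(x)) dx by parts with u = log(x), dv = (3*x**2) dx, so v = x**3 [assuming x > 0]: now x**3*log(x) + ∫(-x**2) dx.
Step 2. Evaluate the standard form: now x**3*log(x) - x**3/3.
Answer: x**3*log(x) - x**3/3.


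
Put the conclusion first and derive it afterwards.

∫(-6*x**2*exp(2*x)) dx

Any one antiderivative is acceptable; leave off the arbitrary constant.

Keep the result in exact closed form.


The answer is -3*x**2*exp(2*x) + 3*x*exp(2*x) - 3*exp(2*x)/2.
Step 1. Integrate ∫(-6*x**2*exp(2*x)) dx by parts with u = x**2, dv = (-6*exp(2*x)) dx, so v = -3*exp(2*x): now -3*x**2*exp(2*x) + ∫(6*x*exp(2*x)) dx.
Step 2. Integrate ∫(6*x*exp(2*x)) dx by parts with u = x, dv = (6*exp(2*x)) dx, so v = 3*exp(2*x): now -3*x**2*exp(2*x) + 3*x*exp(2*x) + ∫(-3*exp(2*x)) dx.
Step 3. Evaluate the standard form: now -3*x**2*exp(2*x) + 3*x*exp(2*x) - 3*exp(2*x)/2.
Answer: -3*x**2*exp(2*x) + 3*x*exp(2*x) - 3*exp(2*x)/2.


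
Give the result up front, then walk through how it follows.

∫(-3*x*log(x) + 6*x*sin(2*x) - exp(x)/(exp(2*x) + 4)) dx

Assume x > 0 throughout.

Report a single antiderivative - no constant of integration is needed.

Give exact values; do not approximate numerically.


The answer is -3*x**2*log(x)/2 + 3*x**2/4 - 3*x*cos(2*x) + 3*sin(2*x)/2 - atan(exp(x)/2)/2.
Step 1. Rewrite: now ∫(-3*x*log(x)) dx + ∫(6*x*sin(2*x)) dx + ∫(-exp(x)/(exp(2*x) + 4)) dx.
Step 2. Integrate ∫(6*x*sin(2*x)) dx by parts with u = x, dv = (6*sin(2*x)) dx, so v = -3*cos(2*x): now -3*x*cos(2*x) + ∫(-3*x*log(x)) dx + ∫(-exp(x)/(exp(2*x) + 4)) dx + ∫(3*cos(2*x)) dx.
Step 3. Evaluate the standard form: now -3*x*cos(2*x) + 3*sin(2*x)/2 + ∫(-3*x*log(x)) dx + ∫(-exp(x)/(exp(2*x) + 4)) dx.
Step 4. Substitute u = exp(x), turning ∫(-exp(x)/(exp(2*x) + 4)) dx into ∫(-1/(u**2 + 4)) du: now -3*x*cos(2*x) + 3*sin(2*x)/2 + ∫(-3*x*log(x)) dx + ∫(-1/(u**2 + 4)) du.
Step 5. Evaluate the standard form: now -3*x*cos(2*x) + 3*sin(2*x)/2 - atan(u/2)/2 + ∫(-3*x*log(x)) dx.
Step 6. Substitute back u = exp(x): now -3*x*cos(2*x) + 3*sin(2*x)/2 - atan(exp(x)/2)/2 + ∫(-3*x*log(x)) dx.
Step 7. Integrate ∫(-3*x*log(x)) dx by parts with u = log(x), dv = (-3*x) dx, so v = -3*x**2/2 [assuming x > 0]: now -3*x**2*log(x)/2 - 3*x*cos(2*x) + 3*sin(2*x)/2 - atan(exp(x)/2)/2 + ∫(3*x/2) dx.
Step 8. Evaluate the standard form: now -3*x**2*log(x)/2 + 3*x**2/4 - 3*x*cos(2*x) + 3*sin(2*x)/2 - atan(exp(x)/2)/2.
Answer: -3*x**2*log(x)/2 + 3*x**2/4 - 3*x*cos(2*x) + 3*sin(2*x)/2 - atan(exp(x)/2)/2.


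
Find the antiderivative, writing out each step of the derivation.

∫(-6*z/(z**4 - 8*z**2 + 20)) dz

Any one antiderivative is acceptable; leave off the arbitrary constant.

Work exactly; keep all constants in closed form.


Step 1. Substitute u = z**2 - 4, turning ∫(-6*z/(z**4 - 8*z**2 + 20)) dz into ∫(-3/(u**2 + 4)) du: now ∫(-3/(u**2 + 4)) du.
Step 2. Evaluate the standard form: now -3*atan(u/2)/2.
Step 3. Substitute back u = z**2 - 4: now -3*atan(z**2/2 - 2)/2.
Answer: -3*atan(z**2/2 - 2)/2.


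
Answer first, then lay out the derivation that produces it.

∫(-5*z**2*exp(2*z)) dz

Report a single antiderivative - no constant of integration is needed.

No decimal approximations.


The answer is -5*z**2*exp(2*z)/2 + 5*z*exp(2*z)/2 - 5*exp(2*z)/4.
Step 1. Integrate ∫(-5*z**2*exp(2*z)) dz by parts with u = z**2, dv = (-5*exp(2*z)) dz, so v = -5*exp(2*z)/2: now -5*z**2*exp(2*z)/2 + ∫(5*z*exp(2*z)) dz.
Step 2. Integrate ∫(5*z*exp(2*z)) dz by parts with u = z, dv = (5*exp(2*z)) dz, so v = 5*exp(2*z)/2: now -5*z**2*exp(2*z)/2 + 5*z*exp(2*z)/2 + ∫(-5*exp(2*z)/2) dz.
Step 3. Evaluate the standard form: now -5*z**2*exp(2*z)/2 + 5*z*exp(2*z)/2 - 5*exp(2*z)/4.
Answer: -5*z**2*exp(2*z)/2 + 5*z*exp(2*z)/2 - 5*exp(2*z)/4.


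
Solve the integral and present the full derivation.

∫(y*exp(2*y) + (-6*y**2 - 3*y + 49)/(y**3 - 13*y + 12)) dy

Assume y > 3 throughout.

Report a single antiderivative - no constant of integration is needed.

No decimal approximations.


Step 1. Rewrite: now ∫(y*exp(2*y)) dy + ∫((-6*y**2 - 3*y + 49)/(y**3 - 13*y + 12)) dy.
Step 2. Decompose ∫((-6*y**2 - 3*y + 49)/(y**3 - 13*y + 12)) dy by partial fractions, (-6*y**2 - 3*y + 49)/(y**3 - 13*y + 12) = -1/(y + 4) - 4/(y - 1) - 1/(y - 3): now ∫(y*exp(2*y)) dy + ∫(-1/(y - 3)) dy + ∫(-4/(y - 1)) dy + ∫(-1/(y + 4)) dy.
Step 3. Evaluate the standard form [assuming y > -4]: now -log(y + 4) + ∫(y*exp(2*y)) dy + ∫(-1/(y - 3)) dy + ∫(-4/(y - 1)) dy.
Step 4. Evaluate the standard form [assuming y > 3]: now -log(y - 3) - log(y + 4) + ∫(y*exp(2*y)) dy + ∫(-4/(y - 1)) dy.
Step 5. Evaluate the standard form [assuming y > 1]: now -log(y - 3) - 4*log(y - 1) - log(y + 4) + ∫(y*exp(2*y)) dy.
Step 6. Integrate ∫(y*exp(2*y)) dy by parts with u = y, dv = (exp(2*y)) dy, so v = exp(2*y)/2: now y*exp(2*y)/2 - log(y - 3) - 4*log(y - 1) - log(y + 4) + ∫(-exp(2*y)/2) dy.
Step 7. Evaluate the standard form: now y*exp(2*y)/2 - exp(2*y)/4 - log(y - 3) - 4*log(y - 1) - log(y + 4).
Answer: y*exp(2*y)/2 - exp(2*y)/4 - log(y - 3) - 4*log(y - 1) - log(y + 4).


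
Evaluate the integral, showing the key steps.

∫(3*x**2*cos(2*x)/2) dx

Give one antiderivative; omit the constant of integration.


Step 1. Integrate ∫(3*x**2*cos(2*x)/2) dx by parts with u = x**2, dv = (3*cos(2*x)/2) dx, so v = 3*sin(2*x)/4: now 3*x**2*sin(2*x)/4 + ∫(-3*x*sin(2*x)/2) dx.
Step 2. Integrate ∫(-3*x*sin(2*x)/2) dx by parts with u = x, dv = (-3*sin(2*x)/2) dx, so v = 3*cos(2*x)/4: now 3*x**2*sin(2*x)/4 + 3*x*cos(2*x)/4 + ∫(-3*cos(2*x)/4) dx.
Step 3. Evaluate the standard form: now 3*x**2*sin(2*x)/4 + 3*x*cos(2*x)/4 - 3*sin(2*x)/8.
Answer: 3*x**2*sin(2*x)/4 + 3*x*cos(2*x)/4 - 3*sin(2*x)/8.


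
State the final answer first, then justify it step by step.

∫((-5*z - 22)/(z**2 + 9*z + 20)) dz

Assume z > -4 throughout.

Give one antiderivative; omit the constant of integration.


The answer is -2*log(z + 4) - 3*log(z + 5).
Step 1. Decompose ∫((-5*z - 22)/(z**2 + 9*z + 20)) dz by partial fractions, (-5*z - 22)/(z**2 + 9*z + 20) = -3/(z + 5) - 2/(z + 4): now ∫(-2/(z + 4)) dz + ∫(-3/(z + 5)) dz.
Step 2. Evaluate the standard form [assuming z > -4]: now -2*log(z + 4) + ∫(-3/(z + 5)) dz.
Step 3. Evaluate the standard form [assuming z > -5]: now -2*log(z + 4) - 3*log(z + 5).
Answer: -2*log(z + 4) - 3*log(z + 5).


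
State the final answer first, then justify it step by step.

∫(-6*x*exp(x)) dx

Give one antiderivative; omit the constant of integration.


The answer is -6*x*exp(x) + 6*exp(x).
Step 1. Integrate ∫(-6*x*exp(x)) dx by parts with u = x, dv = (-6*exp(x)) dx, so v = -6*exp(x): now -6*x*exp(x) + ∫(6*exp(x)) dx.
Step 2. Evaluate the standard form: now -6*x*exp(x) + 6*exp(x).
Answer: -6*x*exp(x) + 6*exp(x).


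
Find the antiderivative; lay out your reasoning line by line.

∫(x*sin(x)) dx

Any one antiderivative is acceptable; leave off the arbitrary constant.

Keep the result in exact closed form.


Step 1. Integrate ∫(x*sin(x)) dx by parts with u = x, dv = (sin(x)) dx, so v = -cos(x): now -x*cos(x) + ∫(cos(x)) dx.
Step 2. Evaluate the standard form: now -x*cos(x) + sin(x).
Answer: -x*cos(x) + sin(x).


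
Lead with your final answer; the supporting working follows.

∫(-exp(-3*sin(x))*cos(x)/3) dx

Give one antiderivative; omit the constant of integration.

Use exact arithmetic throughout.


The answer is exp(-3*sin(x))/9.
Step 1. Substitute u = sin(x), turning ∫(-exp(-3*sin(x))*cos(x)/3) dx into ∫(-exp(-3*u)/3) du: now ∫(-exp(-3*u)/3) du.
Step 2. Evaluate the standard form: now exp(-3*u)/9.
Step 3. Substitute back u = sin(x): now exp(-3*sin(x))/9.
Answer: exp(-3*sin(x))/9.


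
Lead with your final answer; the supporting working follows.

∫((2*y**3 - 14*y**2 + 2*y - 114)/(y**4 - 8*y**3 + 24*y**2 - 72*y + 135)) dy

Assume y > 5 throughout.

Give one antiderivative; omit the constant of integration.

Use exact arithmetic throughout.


The answer is -3*log(y - 5) + 5*log(y - 3) + 2*atan(y/3)/3.
Step 1. Decompose ∫((2*y**3 - 14*y**2 + 2*y - 114)/(y**4 - 8*y**3 + 24*y**2 - 72*y + 135)) dy by partial fractions, (2*y**3 - 14*y**2 + 2*y - 114)/(y**4 - 8*y**3 + 24*y**2 - 72*y + 135) = 2/(y**2 + 9) + 5/(y - 3) - 3/(y - 5): now ∫(-3/(y - 5)) dy + ∫(5/(y - 3)) dy + ∫(2/(y**2 + 9)) dy.
Step 2. Evaluate the standard form [assuming y > 5]: now -3*log(y - 5) + ∫(5/(y - 3)) dy + ∫(2/(y**2 + 9)) dy.
Step 3. Evaluate the standard form [assuming y > 3]: now -3*log(y - 5) + 5*log(y - 3) + ∫(2/(y**2 + 9)) dy.
Step 4. Evaluate the standard form: now -3*log(y - 5) + 5*log(y - 3) + 2*atan(y/3)/3.
Answer: -3*log(y - 5) + 5*log(y - 3) + 2*atan(y/3)/3.


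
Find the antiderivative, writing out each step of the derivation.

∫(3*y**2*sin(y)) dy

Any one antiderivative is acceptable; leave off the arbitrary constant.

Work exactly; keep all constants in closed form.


Step 1. Integrate ∫(3*y**2*sin(y)) dy by parts with u = y**2, dv = (3*sin(y)) dy, so v = -3*cos(y): now -3*y**2*cos(y) + ∫(6*y*cos(y)) dy.
Step 2. Integrate ∫(6*y*cos(y)) dy by parts with u = y, dv = (6*cos(y)) dy, so v = 6*sin(y): now -3*y**2*cos(y) + 6*y*sin(y) + ∫(-6*sin(y)) dy.
Step 3. Evaluate the standard form: now -3*y**2*cos(y) + 6*y*sin(y) + 6*cos(y).
Answer: -3*y**2*cos(y) + 6*y*sin(y) + 6*cos(y).


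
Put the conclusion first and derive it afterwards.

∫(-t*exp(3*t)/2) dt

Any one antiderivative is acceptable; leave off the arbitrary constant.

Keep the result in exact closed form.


The answer is -t*exp(3*t)/6 + exp(3*t)/18.
Step 1. Integrate ∫(-t*exp(3*t)/2) dt by parts with u = t, dv = (-exp(3*t)/2) dt, so v = -exp(3*t)/6: now -t*exp(3*t)/6 + ∫(exp(3*t)/6) dt.
Step 2. Evaluate the standard form: now -t*exp(3*t)/6 + exp(3*t)/18.
Answer: -t*exp(3*t)/6 + exp(3*t)/18.


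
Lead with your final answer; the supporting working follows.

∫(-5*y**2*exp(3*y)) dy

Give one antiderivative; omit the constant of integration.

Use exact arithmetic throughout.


The answer is -5*y**2*exp(3*y)/3 + 10*y*exp(3*y)/9 - 10*exp(3*y)/27.
Step 1. Integrate ∫(-5*y**2*exp(3*y)) dy by parts with u = y**2, dv = (-5*exp(3*y)) dy, so v = -5*exp(3*y)/3: now -5*y**2*exp(3*y)/3 + ∫(10*y*exp(3*y)/3) dy.
Step 2. Integrate ∫(10*y*exp(3*y)/3) dy by parts with u = y, dv = (10*exp(3*y)/3) dy, so v = 10*exp(3*y)/9: now -5*y**2*exp(3*y)/3 + 10*y*exp(3*y)/9 + ∫(-10*exp(3*y)/9) dy.
Step 3. Evaluate the standard form: now -5*y**2*exp(3*y)/3 + 10*y*exp(3*y)/9 - 10*exp(3*y)/27.
Answer: -5*y**2*exp(3*y)/3 + 10*y*exp(3*y)/9 - 10*exp(3*y)/27.


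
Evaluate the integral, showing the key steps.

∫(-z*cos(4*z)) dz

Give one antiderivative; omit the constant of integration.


Step 1. Integrate ∫(-z*cos(4*z)) dz by parts with u = z, dv = (-cos(4*z)) dz, so v = -sin(4*z)/4: now -z*sin(4*z)/4 + ∫(sin(4*z)/4) dz.
Step 2. Evaluate the standard form: now -z*sin(4*z)/4 - cos(4*z)/16.
Answer: -z*sin(4*z)/4 - cos(4*z)/16.


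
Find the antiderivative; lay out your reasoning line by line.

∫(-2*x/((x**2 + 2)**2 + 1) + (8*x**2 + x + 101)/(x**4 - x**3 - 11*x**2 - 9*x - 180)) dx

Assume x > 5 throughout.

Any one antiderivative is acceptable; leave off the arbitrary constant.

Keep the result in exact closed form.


Step 1. Rewrite: now ∫(-2*x/((x**2 + 2)**2 + 1)) dx + ∫((8*x**2 + x + 101)/(x**4 - x**3 - 11*x**2 - 9*x - 180)) dx.
Step 2. Decompose ∫((8*x**2 + x + 101)/(x**4 - x**3 - 11*x**2 - 9*x - 180)) dx by partial fractions, (8*x**2 + x + 101)/(x**4 - x**3 - 11*x**2 - 9*x - 180) = -1/(x**2 + 9) - 1/(x + 4) + 1/(x - 5): now ∫(-2*x/((x**2 + 2)**2 + 1)) dx + ∫(1/(x - 5)) dx + ∫(-1/(x + 4)) dx + ∫(-1/(x**2 + 9)) dx.
Step 3. Evaluate the standard form [assuming x > 5]: now log(x - 5) + ∫(-2*x/((x**2 + 2)**2 + 1)) dx + ∫(-1/(x + 4)) dx + ∫(-1/(x**2 + 9)) dx.
Step 4. Evaluate the standard form [assuming x > -4]: now log(x - 5) - log(x + 4) + ∫(-2*x/((x**2 + 2)**2 + 1)) dx + ∫(-1/(x**2 + 9)) dx.
Step 5. Evaluate the standard form: now log(x - 5) - log(x + 4) - atan(x/3)/3 + ∫(-2*x/((x**2 + 2)**2 + 1)) dx.
Step 6. Substitute u = x**2 + 2, turning ∫(-2*x/((x**2 + 2)**2 + 1)) dx into ∫(-1/(u**2 + 1)) du: now log(x - 5) - log(x + 4) - atan(x/3)/3 + ∫(-1/(u**2 + 1)) du.
Step 7. Evaluate the standard form: now log(x - 5) - log(x + 4) - atan(u) - atan(x/3)/3.
Step 8. Substitute back u = x**2 + 2: now log(x - 5) - log(x + 4) - atan(x/3)/3 - atan(x**2 + 2).
Answer: log(x - 5) - log(x + 4) - atan(x/3)/3 - atan(x**2 + 2).
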